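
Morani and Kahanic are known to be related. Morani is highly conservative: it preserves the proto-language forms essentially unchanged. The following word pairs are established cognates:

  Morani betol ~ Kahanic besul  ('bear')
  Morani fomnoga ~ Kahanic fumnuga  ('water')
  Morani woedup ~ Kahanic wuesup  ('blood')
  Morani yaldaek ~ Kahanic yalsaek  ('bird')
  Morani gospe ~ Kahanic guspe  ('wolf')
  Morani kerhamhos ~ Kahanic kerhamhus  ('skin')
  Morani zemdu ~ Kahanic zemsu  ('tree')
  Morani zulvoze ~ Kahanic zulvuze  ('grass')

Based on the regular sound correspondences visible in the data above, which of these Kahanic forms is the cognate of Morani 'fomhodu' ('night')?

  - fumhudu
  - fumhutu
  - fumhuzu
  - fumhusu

fumhusu

fomnoga ~ fumnuga — Morani o corresponds to Kahanic u after a consonant, before a nasal.
betol ~ besul, fomnoga ~ fumnuga — Morani o corresponds to Kahanic u after a consonant, before a consonant other than r, m, n, p, b, f, v.
woedup ~ wuesup — Morani d corresponds to Kahanic s between vowels (before a back vowel).
Applying these to Morani 'fomhodu':
  fomhodu → fumhodu   (o→u after a consonant, before a nasal)
  fumhodu → fumhudu   (o→u after a consonant, before a consonant other than r, m, n, p, b, f, v)
  fumhudu → fumhusu   (d→s between vowels (before a back vowel))
So the Kahanic cognate is 'fumhusu'.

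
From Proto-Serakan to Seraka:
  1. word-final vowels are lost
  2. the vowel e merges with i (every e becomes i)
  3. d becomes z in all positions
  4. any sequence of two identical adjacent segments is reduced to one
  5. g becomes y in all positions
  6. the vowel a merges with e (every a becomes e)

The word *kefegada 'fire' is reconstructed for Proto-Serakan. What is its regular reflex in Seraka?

kifiyez

Seraka: *kefegada > kefegad > kifigad > kifigaz > kifiyaz > kifiyez  (by apocope, vowel merger, unconditioned shift, unconditioned shift, vowel merger)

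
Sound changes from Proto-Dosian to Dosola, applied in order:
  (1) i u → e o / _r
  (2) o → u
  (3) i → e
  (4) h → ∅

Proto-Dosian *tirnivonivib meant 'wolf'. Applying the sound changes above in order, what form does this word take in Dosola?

Dosola: *tirnivonivib
  tirnivonivib → ternivonivib   [pre-rhotic lowering]
  ternivonivib → ternivunivib   [vowel merger]
  ternivunivib → ternevuneveb   [vowel merger]
  ternevuneveb (rule 4 does not apply)
  giving Dosola ternevuneveb.

ternevuneveb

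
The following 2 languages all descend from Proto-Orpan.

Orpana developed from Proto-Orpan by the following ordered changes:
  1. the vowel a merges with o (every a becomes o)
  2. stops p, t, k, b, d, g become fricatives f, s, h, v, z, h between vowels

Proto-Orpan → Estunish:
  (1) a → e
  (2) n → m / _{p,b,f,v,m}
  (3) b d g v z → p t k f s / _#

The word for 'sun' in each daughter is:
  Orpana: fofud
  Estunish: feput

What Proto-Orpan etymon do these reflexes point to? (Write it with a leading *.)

*fapud

Position 3: Orpana has f, Estunish has p. Taking the neighbouring segments as reconstructed: Orpana f could go back to *p or *f; Estunish p can only go back to *p — the one source consistent with every daughter is *p.
Position 2: Orpana has o, Estunish has e. Taking the neighbouring segments as reconstructed: Orpana o could go back to *a or *o; Estunish e could go back to *a or *e — the one source consistent with every daughter is *a.
Verify the candidate proto-form against each daughter:
Orpana: *fapud > fopud > fofud  (by vowel merger, intervocalic lenition)
Estunish: *fapud
  fapud → fepud   [vowel merger]
  fepud (rule 2 does not apply)
  fepud → feput   [final devoicing]
  giving Estunish feput.
Only *fapud yields all of Orpana fofud, Estunish feput.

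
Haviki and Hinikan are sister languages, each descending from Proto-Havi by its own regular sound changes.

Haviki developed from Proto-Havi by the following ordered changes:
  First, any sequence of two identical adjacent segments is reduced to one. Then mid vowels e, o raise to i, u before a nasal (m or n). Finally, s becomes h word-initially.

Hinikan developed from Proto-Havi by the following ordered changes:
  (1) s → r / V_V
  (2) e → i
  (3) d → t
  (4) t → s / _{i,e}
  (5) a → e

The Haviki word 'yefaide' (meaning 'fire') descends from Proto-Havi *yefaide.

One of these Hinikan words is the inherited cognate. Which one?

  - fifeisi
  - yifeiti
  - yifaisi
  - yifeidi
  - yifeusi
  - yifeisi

yifeisi

Hinikan: start from *yefaide.
  rule 1: no change — yefaide
  rule 2 (vowel merger): yefaide → yifaidi
  rule 3 (unconditioned shift): yifaidi → yifaiti
  rule 4 (palatalisation): yifaiti → yifaisi
  rule 5 (vowel merger): yifaisi → yifeisi
  ⇒ Hinikan yifeisi
Only 'yifeisi' matches the regular Hinikan development of *yefaide.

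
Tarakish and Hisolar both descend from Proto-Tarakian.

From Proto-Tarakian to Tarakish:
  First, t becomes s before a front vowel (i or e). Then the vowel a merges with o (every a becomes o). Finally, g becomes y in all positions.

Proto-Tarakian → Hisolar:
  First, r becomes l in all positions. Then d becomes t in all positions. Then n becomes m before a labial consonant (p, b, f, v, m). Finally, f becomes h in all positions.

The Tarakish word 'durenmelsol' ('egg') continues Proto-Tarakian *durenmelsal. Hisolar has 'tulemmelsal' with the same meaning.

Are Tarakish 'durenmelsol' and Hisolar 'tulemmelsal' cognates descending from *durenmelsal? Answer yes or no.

Derive the expected Hisolar reflex of *durenmelsal:
Hisolar: *durenmelsal > dulenmelsal > tulenmelsal > tulemmelsal  (by unconditioned shift, unconditioned shift, nasal place assimilation)
Hisolar 'tulemmelsal' matches the regular reflex exactly, so the pair is cognate.

yes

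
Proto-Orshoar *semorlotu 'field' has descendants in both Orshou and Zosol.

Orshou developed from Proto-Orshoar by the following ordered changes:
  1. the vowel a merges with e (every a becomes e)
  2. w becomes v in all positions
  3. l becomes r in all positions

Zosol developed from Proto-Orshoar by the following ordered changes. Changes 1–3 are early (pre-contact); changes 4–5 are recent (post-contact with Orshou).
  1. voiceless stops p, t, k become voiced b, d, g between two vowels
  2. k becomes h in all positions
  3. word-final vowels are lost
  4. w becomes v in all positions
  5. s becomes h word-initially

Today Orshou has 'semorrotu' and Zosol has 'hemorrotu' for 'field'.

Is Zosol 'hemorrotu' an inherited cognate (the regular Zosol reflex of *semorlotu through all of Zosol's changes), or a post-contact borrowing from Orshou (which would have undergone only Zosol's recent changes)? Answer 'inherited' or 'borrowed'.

borrowed

If inherited, *semorlotu would pass through all of Zosol's changes:
Zosol: *semorlotu
  semorlotu → semorlodu   [intervocalic voicing]
  semorlodu (rule 2 does not apply)
  semorlodu → semorlod   [apocope]
  semorlod (rule 4 does not apply)
  semorlod → hemorlod   [debuccalisation]
  giving Zosol hemorlod.
If borrowed from Orshou 'semorrotu' after the early changes, it would undergo only the recent ones:
  rule 4 (unconditioned shift): no change (semorrotu)
  rule 5 (debuccalisation): semorrotu → hemorrotu
  ⇒ as a loan: hemorrotu
Zosol 'hemorrotu' matches the loan outcome 'hemorrotu', not the inherited 'hemorlod' — it skipped the early Zosol changes, so it was borrowed from Orshou.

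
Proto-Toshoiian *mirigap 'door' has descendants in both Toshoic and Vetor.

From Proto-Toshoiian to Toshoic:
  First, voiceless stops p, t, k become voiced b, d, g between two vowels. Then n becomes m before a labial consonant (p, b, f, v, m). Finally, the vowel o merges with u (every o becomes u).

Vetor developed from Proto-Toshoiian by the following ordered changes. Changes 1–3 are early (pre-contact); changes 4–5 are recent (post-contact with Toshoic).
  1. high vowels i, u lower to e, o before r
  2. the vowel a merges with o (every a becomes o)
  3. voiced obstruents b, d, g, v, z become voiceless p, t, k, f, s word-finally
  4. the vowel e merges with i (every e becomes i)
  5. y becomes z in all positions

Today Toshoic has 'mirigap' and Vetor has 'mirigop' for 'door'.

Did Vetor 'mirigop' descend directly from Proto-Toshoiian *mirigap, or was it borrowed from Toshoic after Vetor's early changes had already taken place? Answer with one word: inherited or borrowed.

inherited

If inherited, *mirigap would pass through all of Vetor's changes:
Vetor: *mirigap
  mirigap → merigap   [pre-rhotic lowering]
  merigap → merigop   [vowel merger]
  merigop (rule 3 does not apply)
  merigop → mirigop   [vowel merger]
  mirigop (rule 5 does not apply)
  giving Vetor mirigop.
If borrowed from Toshoic 'mirigap' after the early changes, it would undergo only the recent ones:
  rule 4 (vowel merger): no change (mirigap)
  rule 5 (unconditioned shift): no change (mirigap)
  ⇒ as a loan: mirigap
Vetor 'mirigop' matches the inherited outcome exactly, so it is an inherited cognate, not a loan.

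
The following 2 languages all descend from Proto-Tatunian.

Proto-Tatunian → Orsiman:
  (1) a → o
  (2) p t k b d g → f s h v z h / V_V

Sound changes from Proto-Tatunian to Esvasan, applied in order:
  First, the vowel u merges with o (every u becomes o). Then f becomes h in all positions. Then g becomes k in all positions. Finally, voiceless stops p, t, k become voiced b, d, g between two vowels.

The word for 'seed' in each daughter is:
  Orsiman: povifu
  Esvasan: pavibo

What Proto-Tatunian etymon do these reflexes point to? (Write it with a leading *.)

*pavipu

Position 5: Orsiman has f, Esvasan has b. Taking the neighbouring segments as reconstructed: Orsiman f could go back to *p or *f; Esvasan b could go back to *p or *b — the one source consistent with every daughter is *p.
Position 6: Orsiman has u, Esvasan has o. Orsiman preserves u here (none of its changes turn any other segment into u), so the proto-segment is *u.
Continuing position by position gives *pavipu; check it forward:
Orsiman: *pavipu > povipu > povifu  (by vowel merger, intervocalic lenition)
Esvasan: *pavipu > pavipo > pavibo  (by vowel merger, intervocalic voicing)
Only *pavipu yields all of Orsiman povifu, Esvasan pavibo.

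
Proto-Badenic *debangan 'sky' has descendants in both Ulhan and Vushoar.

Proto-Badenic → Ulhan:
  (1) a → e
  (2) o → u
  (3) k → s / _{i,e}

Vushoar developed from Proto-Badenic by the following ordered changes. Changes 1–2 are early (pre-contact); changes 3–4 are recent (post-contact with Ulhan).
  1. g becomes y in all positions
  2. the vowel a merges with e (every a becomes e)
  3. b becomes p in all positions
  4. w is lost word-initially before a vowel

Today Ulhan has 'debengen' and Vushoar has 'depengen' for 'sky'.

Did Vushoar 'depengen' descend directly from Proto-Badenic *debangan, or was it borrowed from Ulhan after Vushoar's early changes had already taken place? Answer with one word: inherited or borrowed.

borrowed

If inherited, *debangan would pass through all of Vushoar's changes:
Vushoar: *debangan > debanyan > debenyen > depenyen  (by unconditioned shift, vowel merger, unconditioned shift)
If borrowed from Ulhan 'debengen' after the early changes, it would undergo only the recent ones:
  rule 3 (unconditioned shift): debengen → depengen
  rule 4 (glide loss): no change (depengen)
  ⇒ as a loan: depengen
Vushoar 'depengen' matches the loan outcome 'depengen', not the inherited 'depenyen' — it skipped the early Vushoar changes, so it was borrowed from Ulhan.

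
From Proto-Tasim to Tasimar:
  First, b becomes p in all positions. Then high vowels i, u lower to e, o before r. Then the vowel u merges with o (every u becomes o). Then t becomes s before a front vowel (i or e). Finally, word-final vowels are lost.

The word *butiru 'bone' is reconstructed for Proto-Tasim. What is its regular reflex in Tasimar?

Tasimar: *butiru
  butiru → putiru   [unconditioned shift]
  putiru → puteru   [pre-rhotic lowering]
  puteru → potero   [vowel merger]
  potero → posero   [palatalisation]
  posero → poser   [apocope]
  giving Tasimar poser.

poser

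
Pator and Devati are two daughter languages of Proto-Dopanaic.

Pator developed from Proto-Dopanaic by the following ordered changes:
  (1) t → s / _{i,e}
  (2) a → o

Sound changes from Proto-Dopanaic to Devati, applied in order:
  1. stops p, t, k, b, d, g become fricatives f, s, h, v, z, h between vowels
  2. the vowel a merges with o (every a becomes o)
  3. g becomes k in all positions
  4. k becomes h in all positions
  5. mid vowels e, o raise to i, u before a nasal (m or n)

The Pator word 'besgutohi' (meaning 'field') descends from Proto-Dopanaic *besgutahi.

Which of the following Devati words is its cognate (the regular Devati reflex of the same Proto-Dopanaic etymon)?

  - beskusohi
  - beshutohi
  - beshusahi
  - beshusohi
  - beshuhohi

beshusohi

Devati: *besgutahi > besgusahi > besgusohi > beskusohi > beshusohi  (by intervocalic lenition, vowel merger, unconditioned shift, unconditioned shift)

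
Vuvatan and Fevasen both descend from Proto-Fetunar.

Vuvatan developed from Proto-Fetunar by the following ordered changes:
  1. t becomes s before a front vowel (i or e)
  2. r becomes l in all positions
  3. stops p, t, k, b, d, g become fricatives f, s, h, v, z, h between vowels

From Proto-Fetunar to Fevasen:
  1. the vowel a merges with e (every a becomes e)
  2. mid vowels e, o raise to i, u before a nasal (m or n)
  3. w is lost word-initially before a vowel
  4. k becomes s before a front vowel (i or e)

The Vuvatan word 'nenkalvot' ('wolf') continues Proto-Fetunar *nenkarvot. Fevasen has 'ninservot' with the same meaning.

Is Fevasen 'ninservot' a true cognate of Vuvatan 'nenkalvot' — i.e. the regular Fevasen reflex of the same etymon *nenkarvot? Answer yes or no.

yes

Derive the expected Fevasen reflex of *nenkarvot:
Fevasen: start from *nenkarvot.
  rule 1 (vowel merger): nenkarvot → nenkervot
  rule 2 (pre-nasal raising): nenkervot → ninkervot
  rule 3: no change — ninkervot
  rule 4 (palatalisation): ninkervot → ninservot
  ⇒ Fevasen ninservot
Fevasen 'ninservot' matches the regular reflex exactly, so the pair is cognate.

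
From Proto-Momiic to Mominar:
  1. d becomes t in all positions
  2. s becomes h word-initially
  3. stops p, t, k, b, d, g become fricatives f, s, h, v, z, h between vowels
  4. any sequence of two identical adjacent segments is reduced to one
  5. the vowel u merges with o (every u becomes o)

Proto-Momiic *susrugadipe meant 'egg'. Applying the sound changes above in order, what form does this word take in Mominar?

Mominar: *susrugadipe > susrugatipe > husrugatipe > husruhasife > hosrohasife  (by unconditioned shift, debuccalisation, intervocalic lenition, vowel merger)

hosrohasife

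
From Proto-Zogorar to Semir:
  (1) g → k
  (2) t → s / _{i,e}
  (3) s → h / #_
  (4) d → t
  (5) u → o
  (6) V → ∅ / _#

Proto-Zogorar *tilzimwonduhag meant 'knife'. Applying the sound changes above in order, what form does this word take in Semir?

Semir: *tilzimwonduhag > tilzimwonduhak > silzimwonduhak > hilzimwonduhak > hilzimwontuhak > hilzimwontohak  (by unconditioned shift, palatalisation, debuccalisation, unconditioned shift, vowel merger)

hilzimwontohak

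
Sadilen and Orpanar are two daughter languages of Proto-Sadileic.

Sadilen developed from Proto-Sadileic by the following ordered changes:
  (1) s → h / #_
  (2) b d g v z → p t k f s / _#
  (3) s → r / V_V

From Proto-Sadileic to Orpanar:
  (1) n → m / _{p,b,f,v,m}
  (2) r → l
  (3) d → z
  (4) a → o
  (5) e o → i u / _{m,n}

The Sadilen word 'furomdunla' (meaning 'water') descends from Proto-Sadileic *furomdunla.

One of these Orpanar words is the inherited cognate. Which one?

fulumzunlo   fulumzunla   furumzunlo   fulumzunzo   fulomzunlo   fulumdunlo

Orpanar: *furomdunla > fulomdunla > fulomzunla > fulomzunlo > fulumzunlo  (by unconditioned shift, unconditioned shift, vowel merger, pre-nasal raising)
Only 'fulumzunlo' matches the regular Orpanar development of *furomdunla.

fulumzunlo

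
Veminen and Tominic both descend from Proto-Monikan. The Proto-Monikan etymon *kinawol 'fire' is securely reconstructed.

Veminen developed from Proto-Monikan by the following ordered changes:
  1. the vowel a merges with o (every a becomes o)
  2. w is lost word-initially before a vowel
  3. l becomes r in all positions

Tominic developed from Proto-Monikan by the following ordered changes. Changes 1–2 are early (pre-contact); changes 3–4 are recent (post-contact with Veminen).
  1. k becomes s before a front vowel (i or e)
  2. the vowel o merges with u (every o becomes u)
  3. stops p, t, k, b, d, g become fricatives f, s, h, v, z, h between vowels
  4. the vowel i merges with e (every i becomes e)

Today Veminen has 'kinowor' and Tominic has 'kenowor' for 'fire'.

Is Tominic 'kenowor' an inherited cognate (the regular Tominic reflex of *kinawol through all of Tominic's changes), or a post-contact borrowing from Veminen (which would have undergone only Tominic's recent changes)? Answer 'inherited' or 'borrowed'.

If inherited, *kinawol would pass through all of Tominic's changes:
Tominic: start from *kinawol.
  rule 1 (palatalisation): kinawol → sinawol
  rule 2 (vowel merger): sinawol → sinawul
  rule 3: no change — sinawul
  rule 4 (vowel merger): sinawul → senawul
  ⇒ Tominic senawul
If borrowed from Veminen 'kinowor' after the early changes, it would undergo only the recent ones:
  rule 3 (intervocalic lenition): no change (kinowor)
  rule 4 (vowel merger): kinowor → kenowor
  ⇒ as a loan: kenowor
Tominic 'kenowor' matches the loan outcome 'kenowor', not the inherited 'senawul' — it skipped the early Tominic changes, so it was borrowed from Veminen.

borrowed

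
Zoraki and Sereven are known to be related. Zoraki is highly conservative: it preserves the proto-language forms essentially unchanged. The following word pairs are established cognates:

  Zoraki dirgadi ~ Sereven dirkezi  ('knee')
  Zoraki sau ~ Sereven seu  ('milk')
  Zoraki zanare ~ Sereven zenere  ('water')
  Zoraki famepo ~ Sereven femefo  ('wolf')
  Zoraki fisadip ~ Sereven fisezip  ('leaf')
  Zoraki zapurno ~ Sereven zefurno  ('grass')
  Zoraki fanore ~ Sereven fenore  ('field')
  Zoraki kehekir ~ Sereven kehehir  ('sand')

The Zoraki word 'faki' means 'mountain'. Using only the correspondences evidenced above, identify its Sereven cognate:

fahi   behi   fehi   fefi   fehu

fehi

dirgadi ~ dirkezi, fisadip ~ fisezip — Zoraki a corresponds to Sereven e after a consonant, before a consonant other than r, m, n, p, b, f, v.
kehekir ~ kehehir — Zoraki k corresponds to Sereven h between vowels (before a front vowel).
Applying these to Zoraki 'faki':
  faki → feki   (a→e after a consonant, before a consonant other than r, m, n, p, b, f, v)
  feki → fehi   (k→h between vowels (before a front vowel))
So the Sereven cognate is 'fehi'.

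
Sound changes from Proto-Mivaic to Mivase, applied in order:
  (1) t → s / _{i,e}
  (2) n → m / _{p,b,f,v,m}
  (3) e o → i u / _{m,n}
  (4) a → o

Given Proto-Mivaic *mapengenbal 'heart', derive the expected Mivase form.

Mivase: *mapengenbal > mapengembal > mapingimbal > mopingimbol  (by nasal place assimilation, pre-nasal raising, vowel merger)

mopingimbol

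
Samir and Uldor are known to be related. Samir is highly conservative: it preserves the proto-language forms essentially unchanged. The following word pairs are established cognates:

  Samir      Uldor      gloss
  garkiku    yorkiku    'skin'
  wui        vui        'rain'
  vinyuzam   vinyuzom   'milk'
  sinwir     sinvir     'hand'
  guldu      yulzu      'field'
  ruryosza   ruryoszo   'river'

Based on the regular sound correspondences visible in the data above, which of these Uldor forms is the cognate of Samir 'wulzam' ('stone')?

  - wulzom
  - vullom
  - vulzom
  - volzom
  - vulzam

vulzom

wui ~ vui — Samir w corresponds to Uldor v word-initially before a back vowel.
vinyuzam ~ vinyuzom — Samir a corresponds to Uldor o after a consonant, before a nasal.
Applying these to Samir 'wulzam':
  wulzam → vulzam   (w→v word-initially before a back vowel)
  vulzam → vulzom   (a→o after a consonant, before a nasal)
So the Uldor cognate is 'vulzom'.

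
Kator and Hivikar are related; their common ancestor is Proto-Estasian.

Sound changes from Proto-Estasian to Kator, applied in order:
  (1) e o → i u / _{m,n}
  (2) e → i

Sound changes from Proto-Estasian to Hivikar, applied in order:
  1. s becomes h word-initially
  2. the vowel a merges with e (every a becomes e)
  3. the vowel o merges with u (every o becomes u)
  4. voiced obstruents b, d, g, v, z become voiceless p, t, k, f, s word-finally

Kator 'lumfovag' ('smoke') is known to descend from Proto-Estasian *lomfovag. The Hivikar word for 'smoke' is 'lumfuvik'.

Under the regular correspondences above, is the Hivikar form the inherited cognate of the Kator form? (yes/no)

Derive the expected Hivikar reflex of *lomfovag:
Hivikar: start from *lomfovag.
  rule 1: no change — lomfovag
  rule 2 (vowel merger): lomfovag → lomfoveg
  rule 3 (vowel merger): lomfoveg → lumfuveg
  rule 4 (final devoicing): lumfuveg → lumfuvek
  ⇒ Hivikar lumfuvek
The regular Hivikar reflex would be 'lumfuvek', but the attested form is 'lumfuvik'. The correspondence is irregular, so they are not cognates (the Hivikar form has a different source).

no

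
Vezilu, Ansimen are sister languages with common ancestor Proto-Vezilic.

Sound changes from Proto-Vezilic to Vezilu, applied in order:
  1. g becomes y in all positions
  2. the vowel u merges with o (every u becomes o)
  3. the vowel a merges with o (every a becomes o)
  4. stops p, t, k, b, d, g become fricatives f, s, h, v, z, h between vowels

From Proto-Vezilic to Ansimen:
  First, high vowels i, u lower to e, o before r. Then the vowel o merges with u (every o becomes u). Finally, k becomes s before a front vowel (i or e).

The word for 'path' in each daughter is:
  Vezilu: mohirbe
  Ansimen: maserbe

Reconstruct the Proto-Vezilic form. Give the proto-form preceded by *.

*makirbe

Position 4: Vezilu has i, Ansimen has e. Vezilu preserves i here (none of its changes turn any other segment into i), so the proto-segment is *i.
Position 2: Vezilu has o, Ansimen has a. Ansimen preserves a here (none of its changes turn any other segment into a), so the proto-segment is *a.
Continuing position by position gives *makirbe; check it forward:
Vezilu: *makirbe
  makirbe (rule 1 does not apply)
  makirbe (rule 2 does not apply)
  makirbe → mokirbe   [vowel merger]
  mokirbe → mohirbe   [intervocalic lenition]
  giving Vezilu mohirbe.
Ansimen: *makirbe
  makirbe → makerbe   [pre-rhotic lowering]
  makerbe (rule 2 does not apply)
  makerbe → maserbe   [palatalisation]
  giving Ansimen maserbe.
Only *makirbe yields all of Vezilu mohirbe, Ansimen maserbe.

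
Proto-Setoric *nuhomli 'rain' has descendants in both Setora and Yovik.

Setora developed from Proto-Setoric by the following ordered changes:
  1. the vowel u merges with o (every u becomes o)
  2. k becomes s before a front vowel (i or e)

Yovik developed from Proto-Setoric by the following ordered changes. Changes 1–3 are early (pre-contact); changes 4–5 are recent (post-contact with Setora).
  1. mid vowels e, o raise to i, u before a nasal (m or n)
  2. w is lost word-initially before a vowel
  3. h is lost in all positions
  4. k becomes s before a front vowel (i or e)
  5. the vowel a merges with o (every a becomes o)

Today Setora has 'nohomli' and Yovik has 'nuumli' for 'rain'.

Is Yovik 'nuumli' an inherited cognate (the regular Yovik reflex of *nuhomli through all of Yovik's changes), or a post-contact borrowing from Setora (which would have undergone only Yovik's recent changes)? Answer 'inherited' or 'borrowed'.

inherited

If inherited, *nuhomli would pass through all of Yovik's changes:
Yovik: *nuhomli > nuhumli > nuumli  (by pre-nasal raising, h-loss)
If borrowed from Setora 'nohomli' after the early changes, it would undergo only the recent ones:
  rule 4 (palatalisation): no change (nohomli)
  rule 5 (vowel merger): no change (nohomli)
  ⇒ as a loan: nohomli
Yovik 'nuumli' matches the inherited outcome exactly, so it is an inherited cognate, not a loan.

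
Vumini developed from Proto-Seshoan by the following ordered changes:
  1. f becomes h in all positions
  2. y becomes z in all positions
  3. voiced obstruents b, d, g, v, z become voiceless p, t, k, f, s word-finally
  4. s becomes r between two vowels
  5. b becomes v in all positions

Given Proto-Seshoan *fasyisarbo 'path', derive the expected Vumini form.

Vumini: start from *fasyisarbo.
  rule 1 (unconditioned shift): fasyisarbo → hasyisarbo
  rule 2 (unconditioned shift): hasyisarbo → haszisarbo
  rule 3: no change — haszisarbo
  rule 4 (rhotacism): haszisarbo → haszirarbo
  rule 5 (unconditioned shift): haszirarbo → haszirarvo
  ⇒ Vumini haszirarvo

haszirarvo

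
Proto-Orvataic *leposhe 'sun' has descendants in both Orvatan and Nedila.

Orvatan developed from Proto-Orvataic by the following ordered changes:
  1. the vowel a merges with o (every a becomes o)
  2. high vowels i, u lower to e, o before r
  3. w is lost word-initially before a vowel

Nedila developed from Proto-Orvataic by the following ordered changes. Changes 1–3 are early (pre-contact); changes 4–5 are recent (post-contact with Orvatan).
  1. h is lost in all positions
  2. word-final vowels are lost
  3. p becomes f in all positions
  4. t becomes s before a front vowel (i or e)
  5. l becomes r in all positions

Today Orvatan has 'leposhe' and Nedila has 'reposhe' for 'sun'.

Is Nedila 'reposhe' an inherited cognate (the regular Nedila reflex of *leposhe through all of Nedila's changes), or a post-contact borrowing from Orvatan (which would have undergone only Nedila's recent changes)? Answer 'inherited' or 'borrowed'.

borrowed

If inherited, *leposhe would pass through all of Nedila's changes:
Nedila: *leposhe
  leposhe → lepose   [h-loss]
  lepose → lepos   [apocope]
  lepos → lefos   [unconditioned shift]
  lefos (rule 4 does not apply)
  lefos → refos   [unconditioned shift]
  giving Nedila refos.
If borrowed from Orvatan 'leposhe' after the early changes, it would undergo only the recent ones:
  rule 4 (palatalisation): no change (leposhe)
  rule 5 (unconditioned shift): leposhe → reposhe
  ⇒ as a loan: reposhe
Nedila 'reposhe' matches the loan outcome 'reposhe', not the inherited 'refos' — it skipped the early Nedila changes, so it was borrowed from Orvatan.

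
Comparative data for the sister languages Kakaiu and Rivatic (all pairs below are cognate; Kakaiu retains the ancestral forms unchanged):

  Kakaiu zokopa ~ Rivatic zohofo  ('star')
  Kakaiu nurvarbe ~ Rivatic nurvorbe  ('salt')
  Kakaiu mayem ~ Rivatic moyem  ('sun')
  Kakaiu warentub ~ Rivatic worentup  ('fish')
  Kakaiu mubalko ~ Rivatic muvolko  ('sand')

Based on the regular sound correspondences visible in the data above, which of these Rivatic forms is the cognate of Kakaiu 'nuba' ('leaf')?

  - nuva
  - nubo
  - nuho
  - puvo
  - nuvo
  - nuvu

mubalko ~ muvolko — Kakaiu b corresponds to Rivatic v between vowels (before a back vowel).
zokopa ~ zohofo — Kakaiu a corresponds to Rivatic o word-finally.
Applying these to Kakaiu 'nuba':
  nuba → nuva   (b→v between vowels (before a back vowel))
  nuva → nuvo   (a→o word-finally)
So the Rivatic cognate is 'nuvo'.

nuvo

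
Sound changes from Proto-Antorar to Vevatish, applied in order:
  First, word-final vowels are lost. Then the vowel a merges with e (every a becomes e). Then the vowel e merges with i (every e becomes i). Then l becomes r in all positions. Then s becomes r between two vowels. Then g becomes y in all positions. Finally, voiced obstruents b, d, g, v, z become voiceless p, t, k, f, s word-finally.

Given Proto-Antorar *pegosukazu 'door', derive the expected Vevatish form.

piyorukis

Vevatish: *pegosukazu
  pegosukazu → pegosukaz   [apocope]
  pegosukaz → pegosukez   [vowel merger]
  pegosukez → pigosukiz   [vowel merger]
  pigosukiz (rule 4 does not apply)
  pigosukiz → pigorukiz   [rhotacism]
  pigorukiz → piyorukiz   [unconditioned shift]
  piyorukiz → piyorukis   [final devoicing]
  giving Vevatish piyorukis.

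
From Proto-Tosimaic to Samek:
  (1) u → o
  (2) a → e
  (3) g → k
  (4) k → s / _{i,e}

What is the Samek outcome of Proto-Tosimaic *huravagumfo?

horevekomfo

Samek: *huravagumfo
  huravagumfo → horavagomfo   [vowel merger]
  horavagomfo → horevegomfo   [vowel merger]
  horevegomfo → horevekomfo   [unconditioned shift]
  horevekomfo (rule 4 does not apply)
  giving Samek horevekomfo.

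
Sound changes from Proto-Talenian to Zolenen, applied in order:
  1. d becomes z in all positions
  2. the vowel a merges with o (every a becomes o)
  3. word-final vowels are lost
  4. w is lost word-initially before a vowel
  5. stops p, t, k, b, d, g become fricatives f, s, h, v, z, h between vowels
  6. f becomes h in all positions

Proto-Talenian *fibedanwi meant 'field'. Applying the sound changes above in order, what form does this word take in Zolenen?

hivezonw

Zolenen: *fibedanwi > fibezanwi > fibezonwi > fibezonw > fivezonw > hivezonw  (by unconditioned shift, vowel merger, apocope, intervocalic lenition, unconditioned shift)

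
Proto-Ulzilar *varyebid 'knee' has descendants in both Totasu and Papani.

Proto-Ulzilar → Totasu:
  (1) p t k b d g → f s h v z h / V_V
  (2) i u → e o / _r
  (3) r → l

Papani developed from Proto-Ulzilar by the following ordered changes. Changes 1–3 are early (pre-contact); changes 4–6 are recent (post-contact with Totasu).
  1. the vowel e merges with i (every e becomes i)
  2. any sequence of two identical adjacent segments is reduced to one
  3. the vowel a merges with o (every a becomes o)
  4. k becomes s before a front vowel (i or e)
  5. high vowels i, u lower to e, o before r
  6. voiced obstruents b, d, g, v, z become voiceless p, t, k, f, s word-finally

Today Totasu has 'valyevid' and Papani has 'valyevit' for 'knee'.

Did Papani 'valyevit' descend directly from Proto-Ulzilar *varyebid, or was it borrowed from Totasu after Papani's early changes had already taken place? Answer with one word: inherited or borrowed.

borrowed

If inherited, *varyebid would pass through all of Papani's changes:
Papani: *varyebid > varyibid > voryibid > voryibit  (by vowel merger, vowel merger, final devoicing)
If borrowed from Totasu 'valyevid' after the early changes, it would undergo only the recent ones:
  rule 4 (palatalisation): no change (valyevid)
  rule 5 (pre-rhotic lowering): no change (valyevid)
  rule 6 (final devoicing): valyevid → valyevit
  ⇒ as a loan: valyevit
Papani 'valyevit' matches the loan outcome 'valyevit', not the inherited 'voryibit' — it skipped the early Papani changes, so it was borrowed from Totasu.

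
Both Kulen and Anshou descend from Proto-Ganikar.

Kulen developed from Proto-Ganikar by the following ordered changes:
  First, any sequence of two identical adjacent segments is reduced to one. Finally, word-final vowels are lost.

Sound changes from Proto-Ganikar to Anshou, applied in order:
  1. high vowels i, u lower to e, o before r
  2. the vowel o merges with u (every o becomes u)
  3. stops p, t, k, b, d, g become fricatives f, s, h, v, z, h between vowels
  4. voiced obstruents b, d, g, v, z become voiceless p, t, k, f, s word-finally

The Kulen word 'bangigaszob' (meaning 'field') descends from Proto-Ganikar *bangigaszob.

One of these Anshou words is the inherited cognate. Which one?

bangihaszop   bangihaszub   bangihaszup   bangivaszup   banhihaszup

bangihaszup

Anshou: *bangigaszob
  bangigaszob (rule 1 does not apply)
  bangigaszob → bangigaszub   [vowel merger]
  bangigaszub → bangihaszub   [intervocalic lenition]
  bangihaszub → bangihaszup   [final devoicing]
  giving Anshou bangihaszup.
The other candidates each miss or misapply at least one Anshou change.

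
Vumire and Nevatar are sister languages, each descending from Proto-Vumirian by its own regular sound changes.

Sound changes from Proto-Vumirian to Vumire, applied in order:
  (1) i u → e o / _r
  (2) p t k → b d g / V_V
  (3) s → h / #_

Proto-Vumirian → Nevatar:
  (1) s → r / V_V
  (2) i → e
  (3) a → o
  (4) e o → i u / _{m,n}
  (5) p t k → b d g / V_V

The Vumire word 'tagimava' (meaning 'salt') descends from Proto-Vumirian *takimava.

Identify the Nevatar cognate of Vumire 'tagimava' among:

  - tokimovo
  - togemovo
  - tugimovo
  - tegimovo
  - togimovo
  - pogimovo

togimovo

Nevatar: start from *takimava.
  rule 1: no change — takimava
  rule 2 (vowel merger): takimava → takemava
  rule 3 (vowel merger): takemava → tokemovo
  rule 4 (pre-nasal raising): tokemovo → tokimovo
  rule 5 (intervocalic voicing): tokimovo → togimovo
  ⇒ Nevatar togimovo
Only 'togimovo' matches the regular Nevatar development of *takimava.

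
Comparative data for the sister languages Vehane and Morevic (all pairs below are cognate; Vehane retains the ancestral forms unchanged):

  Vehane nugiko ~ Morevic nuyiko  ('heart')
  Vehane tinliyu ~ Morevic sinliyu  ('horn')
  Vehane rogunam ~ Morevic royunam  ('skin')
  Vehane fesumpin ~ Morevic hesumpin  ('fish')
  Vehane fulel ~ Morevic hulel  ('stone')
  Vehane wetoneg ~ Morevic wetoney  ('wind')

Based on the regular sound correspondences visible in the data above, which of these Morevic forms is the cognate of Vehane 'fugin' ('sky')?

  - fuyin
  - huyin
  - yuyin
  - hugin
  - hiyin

fulel ~ hulel — Vehane f corresponds to Morevic h word-initially before a back vowel.
nugiko ~ nuyiko — Vehane g corresponds to Morevic y between vowels (before a front vowel).
Applying these to Vehane 'fugin':
  fugin → hugin   (f→h word-initially before a back vowel)
  hugin → huyin   (g→y between vowels (before a front vowel))
So the Morevic cognate is 'huyin'.

huyin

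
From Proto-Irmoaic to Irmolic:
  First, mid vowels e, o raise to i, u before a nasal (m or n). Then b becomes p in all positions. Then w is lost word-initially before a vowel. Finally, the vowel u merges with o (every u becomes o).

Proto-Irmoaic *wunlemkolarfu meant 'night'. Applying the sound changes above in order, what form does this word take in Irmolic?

Irmolic: *wunlemkolarfu > wunlimkolarfu > unlimkolarfu > onlimkolarfo  (by pre-nasal raising, glide loss, vowel merger)

onlimkolarfo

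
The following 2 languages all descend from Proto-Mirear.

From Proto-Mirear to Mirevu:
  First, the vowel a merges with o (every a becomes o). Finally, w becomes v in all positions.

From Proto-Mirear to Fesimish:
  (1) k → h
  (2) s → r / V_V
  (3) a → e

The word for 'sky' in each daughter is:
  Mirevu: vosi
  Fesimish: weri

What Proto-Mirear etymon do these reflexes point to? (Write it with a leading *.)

Position 2: Mirevu has o, Fesimish has e. Taking the neighbouring segments as reconstructed: Mirevu o could go back to *a or *o; Fesimish e could go back to *a or *e — the one source consistent with every daughter is *a.
Position 1: Mirevu has v, Fesimish has w. Fesimish preserves w here (none of its changes turn any other segment into w), so the proto-segment is *w.
This points to *wasi. Verify forward in each daughter:
Mirevu: start from *wasi.
  rule 1 (vowel merger): wasi → wosi
  rule 2 (unconditioned shift): wosi → vosi
  ⇒ Mirevu vosi
Fesimish: start from *wasi.
  rule 1: no change — wasi
  rule 2 (rhotacism): wasi → wari
  rule 3 (vowel merger): wari → weri
  ⇒ Fesimish weri
*wasi is the unique common source.

*wasi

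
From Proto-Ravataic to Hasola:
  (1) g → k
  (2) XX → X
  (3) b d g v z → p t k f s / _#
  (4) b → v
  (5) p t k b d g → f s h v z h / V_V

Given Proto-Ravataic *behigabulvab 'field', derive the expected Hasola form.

vehihavulvap

Hasola: start from *behigabulvab.
  rule 1 (unconditioned shift): behigabulvab → behikabulvab
  rule 2: no change — behikabulvab
  rule 3 (final devoicing): behikabulvab → behikabulvap
  rule 4 (unconditioned shift): behikabulvap → vehikavulvap
  rule 5 (intervocalic lenition): vehikavulvap → vehihavulvap
  ⇒ Hasola vehihavulvap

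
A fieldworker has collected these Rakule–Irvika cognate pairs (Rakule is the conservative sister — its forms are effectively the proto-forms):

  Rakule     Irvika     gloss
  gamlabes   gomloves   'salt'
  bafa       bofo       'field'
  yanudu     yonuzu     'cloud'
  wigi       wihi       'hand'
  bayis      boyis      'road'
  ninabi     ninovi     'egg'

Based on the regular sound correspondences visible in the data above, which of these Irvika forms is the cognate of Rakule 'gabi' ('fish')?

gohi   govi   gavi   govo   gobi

govi

gamlabes ~ gomloves, ninabi ~ ninovi — Rakule a corresponds to Irvika o after a consonant, before a labial obstruent.
ninabi ~ ninovi — Rakule b corresponds to Irvika v between vowels (before a front vowel).
Applying these to Rakule 'gabi':
  gabi → gobi   (a→o after a consonant, before a labial obstruent)
  gobi → govi   (b→v between vowels (before a front vowel))
So the Irvika cognate is 'govi'.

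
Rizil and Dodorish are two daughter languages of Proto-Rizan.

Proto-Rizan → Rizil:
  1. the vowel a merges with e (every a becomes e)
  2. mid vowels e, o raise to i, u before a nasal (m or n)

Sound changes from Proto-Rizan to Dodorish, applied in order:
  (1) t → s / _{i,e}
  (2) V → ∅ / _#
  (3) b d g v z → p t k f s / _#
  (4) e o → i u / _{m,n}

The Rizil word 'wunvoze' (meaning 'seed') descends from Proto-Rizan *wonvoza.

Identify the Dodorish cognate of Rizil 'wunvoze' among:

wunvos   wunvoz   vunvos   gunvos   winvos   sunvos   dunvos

Dodorish: start from *wonvoza.
  rule 1: no change — wonvoza
  rule 2 (apocope): wonvoza → wonvoz
  rule 3 (final devoicing): wonvoz → wonvos
  rule 4 (pre-nasal raising): wonvos → wunvos
  ⇒ Dodorish wunvos

wunvos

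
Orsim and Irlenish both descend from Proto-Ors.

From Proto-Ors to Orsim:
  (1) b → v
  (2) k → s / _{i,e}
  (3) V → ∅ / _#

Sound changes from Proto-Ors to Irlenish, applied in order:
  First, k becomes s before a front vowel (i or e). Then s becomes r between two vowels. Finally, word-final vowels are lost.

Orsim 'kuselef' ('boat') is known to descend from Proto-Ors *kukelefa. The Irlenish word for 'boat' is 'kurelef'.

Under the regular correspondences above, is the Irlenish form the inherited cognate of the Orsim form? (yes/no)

Derive the expected Irlenish reflex of *kukelefa:
Irlenish: *kukelefa > kuselefa > kurelefa > kurelef  (by palatalisation, rhotacism, apocope)
Irlenish 'kurelef' matches the regular reflex exactly, so the pair is cognate.

yes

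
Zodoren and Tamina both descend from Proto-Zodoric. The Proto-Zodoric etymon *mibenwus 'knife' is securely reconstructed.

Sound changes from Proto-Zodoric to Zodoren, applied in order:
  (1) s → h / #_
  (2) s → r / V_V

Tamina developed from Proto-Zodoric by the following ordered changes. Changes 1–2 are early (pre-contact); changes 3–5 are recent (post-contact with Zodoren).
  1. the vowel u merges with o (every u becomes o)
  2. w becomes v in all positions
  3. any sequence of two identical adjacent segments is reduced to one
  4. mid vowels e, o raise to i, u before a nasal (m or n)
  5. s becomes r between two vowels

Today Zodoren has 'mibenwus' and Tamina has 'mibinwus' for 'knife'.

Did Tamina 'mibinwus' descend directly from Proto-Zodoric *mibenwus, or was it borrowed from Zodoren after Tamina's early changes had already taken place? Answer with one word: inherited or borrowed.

If inherited, *mibenwus would pass through all of Tamina's changes:
Tamina: start from *mibenwus.
  rule 1 (vowel merger): mibenwus → mibenwos
  rule 2 (unconditioned shift): mibenwos → mibenvos
  rule 3: no change — mibenvos
  rule 4 (pre-nasal raising): mibenvos → mibinvos
  rule 5: no change — mibinvos
  ⇒ Tamina mibinvos
If borrowed from Zodoren 'mibenwus' after the early changes, it would undergo only the recent ones:
  rule 3 (degemination): no change (mibenwus)
  rule 4 (pre-nasal raising): mibenwus → mibinwus
  rule 5 (rhotacism): no change (mibinwus)
  ⇒ as a loan: mibinwus
Tamina 'mibinwus' matches the loan outcome 'mibinwus', not the inherited 'mibinvos' — it skipped the early Tamina changes, so it was borrowed from Zodoren.

borrowed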